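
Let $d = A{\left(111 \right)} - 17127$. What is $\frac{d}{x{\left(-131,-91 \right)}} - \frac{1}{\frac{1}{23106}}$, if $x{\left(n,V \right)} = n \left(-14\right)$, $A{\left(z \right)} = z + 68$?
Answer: $- \frac{21196676}{917} \approx -23115.0$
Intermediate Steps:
$A{\left(z \right)} = 68 + z$
$x{\left(n,V \right)} = - 14 n$
$d = -16948$ ($d = \left(68 + 111\right) - 17127 = 179 - 17127 = -16948$)
$\frac{d}{x{\left(-131,-91 \right)}} - \frac{1}{\frac{1}{23106}} = - \frac{16948}{\left(-14\right) \left(-131\right)} - \frac{1}{\frac{1}{23106}} = - \frac{16948}{1834} - \frac{1}{\frac{1}{23106}} = \left(-16948\right) \frac{1}{1834} - 23106 = - \frac{8474}{917} - 23106 = - \frac{21196676}{917}$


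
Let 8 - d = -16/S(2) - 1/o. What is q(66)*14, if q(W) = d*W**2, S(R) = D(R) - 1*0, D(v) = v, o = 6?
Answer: 985908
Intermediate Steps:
S(R) = R (S(R) = R - 1*0 = R + 0 = R)
d = 97/6 (d = 8 - (-16/2 - 1/6) = 8 - (-16*1/2 - 1*1/6) = 8 - (-8 - 1/6) = 8 - 1*(-49/6) = 8 + 49/6 = 97/6 ≈ 16.167)
q(W) = 97*W**2/6
q(66)*14 = ((97/6)*66**2)*14 = ((97/6)*4356)*14 = 70422*14 = 985908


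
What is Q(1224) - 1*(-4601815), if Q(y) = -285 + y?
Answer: 4602754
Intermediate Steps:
Q(1224) - 1*(-4601815) = (-285 + 1224) - 1*(-4601815) = 939 + 4601815 = 4602754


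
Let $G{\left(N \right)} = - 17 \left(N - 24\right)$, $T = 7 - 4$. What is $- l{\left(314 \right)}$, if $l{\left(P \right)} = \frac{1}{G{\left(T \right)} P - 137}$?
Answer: $- \frac{1}{111961} \approx -8.9317 \cdot 10^{-6}$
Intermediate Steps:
$T = 3$
$G{\left(N \right)} = 408 - 17 N$ ($G{\left(N \right)} = - 17 \left(-24 + N\right) = 408 - 17 N$)
$l{\left(P \right)} = \frac{1}{-137 + 357 P}$ ($l{\left(P \right)} = \frac{1}{\left(408 - 51\right) P - 137} = \frac{1}{357 P - 137} = \frac{1}{-137 + 357 P}$)
$- l{\left(314 \right)} = - \frac{1}{-137 + 357 \cdot 314} = - \frac{1}{-137 + 112098} = - \frac{1}{111961}$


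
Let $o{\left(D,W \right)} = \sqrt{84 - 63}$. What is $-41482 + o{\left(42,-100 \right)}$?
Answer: $-41482 + \sqrt{21} \approx -41477.0$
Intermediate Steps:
$o{\left(D,W \right)} = \sqrt{21}$
$-41482 + o{\left(42,-100 \right)} = -41482 + \sqrt{21}$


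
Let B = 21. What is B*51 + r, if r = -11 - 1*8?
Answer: 1052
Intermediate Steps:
r = -19 (r = -11 - 8 = -19)
B*51 + r = 21*51 - 19 = 1071 - 19 = 1052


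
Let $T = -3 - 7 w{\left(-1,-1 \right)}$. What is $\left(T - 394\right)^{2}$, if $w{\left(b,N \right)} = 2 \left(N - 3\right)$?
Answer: $116281$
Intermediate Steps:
$w{\left(b,N \right)} = -6 + 2 N$ ($w{\left(b,N \right)} = 2 \left(-3 + N\right) = -6 + 2 N$)
$T = 53$ ($T = -3 - 7 \left(-6 + 2 \left(-1\right)\right) = -3 - 7 \left(-6 - 2\right) = -3 - -56 = -3 + 56 = 53$)
$\left(T - 394\right)^{2} = \left(53 - 394\right)^{2} = \left(-341\right)^{2} = 116281$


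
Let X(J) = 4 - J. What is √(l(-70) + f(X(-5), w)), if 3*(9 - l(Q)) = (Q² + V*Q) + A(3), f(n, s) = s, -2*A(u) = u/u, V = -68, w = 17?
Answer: I*√114978/6 ≈ 56.514*I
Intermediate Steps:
A(u) = -½ (A(u) = -u/(2*u) = -½*1 = -½)
l(Q) = 55/6 - Q²/3 + 68*Q/3 (l(Q) = 9 - ((Q² - 68*Q) - ½)/3 = 9 - (-½ + Q² - 68*Q)/3 = 9 + (⅙ - Q²/3 + 68*Q/3) = 55/6 - Q²/3 + 68*Q/3)
√(l(-70) + f(X(-5), w)) = √((55/6 - ⅓*(-70)² + (68/3)*(-70)) + 17) = √((55/6 - ⅓*4900 - 4760/3) + 17) = √((55/6 - 4900/3 - 4760/3) + 17) = √(-19265/6 + 17) = √(-19163/6) = I*√114978/6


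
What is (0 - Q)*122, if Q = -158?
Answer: 19276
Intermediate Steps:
(0 - Q)*122 = (0 - 1*(-158))*122 = (0 + 158)*122 = 158*122 = 19276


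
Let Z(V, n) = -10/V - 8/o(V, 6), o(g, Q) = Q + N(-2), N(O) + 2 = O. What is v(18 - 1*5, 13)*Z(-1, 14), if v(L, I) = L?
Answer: 78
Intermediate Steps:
N(O) = -2 + O
o(g, Q) = -4 + Q (o(g, Q) = Q + (-2 - 2) = Q - 4 = -4 + Q)
Z(V, n) = -4 - 10/V (Z(V, n) = -10/V - 8/(-4 + 6) = -10/V - 8/2 = -10/V - 8*½ = -10/V - 4 = -4 - 10/V)
v(18 - 1*5, 13)*Z(-1, 14) = (18 - 1*5)*(-4 - 10/(-1)) = (18 - 5)*(-4 - 10*(-1)) = 13*(-4 + 10) = 13*6 = 78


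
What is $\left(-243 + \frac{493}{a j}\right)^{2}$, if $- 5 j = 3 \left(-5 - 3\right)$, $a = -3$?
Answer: $\frac{398441521}{5184} \approx 76860.0$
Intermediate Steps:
$j = \frac{24}{5}$ ($j = - \frac{3 \left(-5 - 3\right)}{5} = - \frac{3 \left(-8\right)}{5} = \left(- \frac{1}{5}\right) \left(-24\right) = \frac{24}{5} \approx 4.8$)
$\left(-243 + \frac{493}{a j}\right)^{2} = \left(-243 + \frac{493}{\left(-3\right) \frac{24}{5}}\right)^{2} = \left(-243 + \frac{493}{- \frac{72}{5}}\right)^{2} = \left(-243 + 493 \left(- \frac{5}{72}\right)\right)^{2} = \left(-243 - \frac{2465}{72}\right)^{2} = \left(- \frac{19961}{72}\right)^{2} = \frac{398441521}{5184}$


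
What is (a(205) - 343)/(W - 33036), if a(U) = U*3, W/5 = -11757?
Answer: -272/91821 ≈ -0.0029623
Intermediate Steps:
W = -58785 (W = 5*(-11757) = -58785)
a(U) = 3*U
(a(205) - 343)/(W - 33036) = (3*205 - 343)/(-58785 - 33036) = (615 - 343)/(-91821) = 272*(-1/91821) = -272/91821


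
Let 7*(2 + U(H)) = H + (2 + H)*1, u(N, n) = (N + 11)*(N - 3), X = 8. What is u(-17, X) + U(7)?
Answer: 842/7 ≈ 120.29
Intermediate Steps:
u(N, n) = (-3 + N)*(11 + N) (u(N, n) = (11 + N)*(-3 + N) = (-3 + N)*(11 + N))
U(H) = -12/7 + 2*H/7 (U(H) = -2 + (H + (2 + H)*1)/7 = -2 + (H + (2 + H))/7 = -2 + (2 + 2*H)/7 = -2 + (2/7 + 2*H/7) = -12/7 + 2*H/7)
u(-17, X) + U(7) = (-33 + (-17)**2 + 8*(-17)) + (-12/7 + (2/7)*7) = (-33 + 289 - 136) + (-12/7 + 2) = 120 + 2/7 = 842/7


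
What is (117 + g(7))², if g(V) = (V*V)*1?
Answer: 27556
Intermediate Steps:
g(V) = V² (g(V) = V²*1 = V²)
(117 + g(7))² = (117 + 7²)² = (117 + 49)² = 166² = 27556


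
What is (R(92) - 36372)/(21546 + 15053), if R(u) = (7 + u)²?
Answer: -26571/36599 ≈ -0.72600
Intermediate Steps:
(R(92) - 36372)/(21546 + 15053) = ((7 + 92)² - 36372)/(21546 + 15053) = (99² - 36372)/36599 = (9801 - 36372)*(1/36599) = -26571*1/36599 = -26571/36599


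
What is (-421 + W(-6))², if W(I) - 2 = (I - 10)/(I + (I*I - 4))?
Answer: 29757025/169 ≈ 1.7608e+5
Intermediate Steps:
W(I) = 2 + (-10 + I)/(-4 + I + I²) (W(I) = 2 + (I - 10)/(I + (I*I - 4)) = 2 + (-10 + I)/(I + (I² - 4)) = 2 + (-10 + I)/(I + (-4 + I²)) = 2 + (-10 + I)/(-4 + I + I²))
(-421 + W(-6))² = (-421 + (-18 + 2*(-6)² + 3*(-6))/(-4 - 6 + (-6)²))² = (-421 + (-18 + 2*36 - 18)/(-4 - 6 + 36))² = (-421 + (-18 + 72 - 18)/26)² = (-421 + (1/26)*36)² = (-421 + 18/13)² = (-5455/13)² = 29757025/169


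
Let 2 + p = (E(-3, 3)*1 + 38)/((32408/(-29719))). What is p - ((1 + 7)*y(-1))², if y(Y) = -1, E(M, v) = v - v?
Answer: -1634125/16204 ≈ -100.85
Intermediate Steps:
E(M, v) = 0
p = -597069/16204 (p = -2 + (0*1 + 38)/((32408/(-29719))) = -2 + (0 + 38)/((32408*(-1/29719))) = -2 + 38/(-32408/29719) = -2 + 38*(-29719/32408) = -2 - 564661/16204 = -597069/16204 ≈ -36.847)
p - ((1 + 7)*y(-1))² = -597069/16204 - ((1 + 7)*(-1))² = -597069/16204 - (8*(-1))² = -597069/16204 - 1*(-8)² = -597069/16204 - 1*64 = -597069/16204 - 64 = -1634125/16204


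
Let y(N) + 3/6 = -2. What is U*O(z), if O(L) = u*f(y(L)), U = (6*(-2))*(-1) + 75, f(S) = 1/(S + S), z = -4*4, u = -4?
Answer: 348/5 ≈ 69.600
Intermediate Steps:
y(N) = -5/2 (y(N) = -½ - 2 = -5/2)
z = -16
f(S) = 1/(2*S)
U = 87 (U = -12*(-1) + 75 = 12 + 75 = 87)
O(L) = ⅘ (O(L) = -2/(-5/2) = -2*(-2)/5 = -4*(-⅕) = ⅘)
U*O(z) = 87*(⅘) = 348/5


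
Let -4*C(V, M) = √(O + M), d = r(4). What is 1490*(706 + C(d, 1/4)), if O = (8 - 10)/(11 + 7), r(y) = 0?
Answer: 1051940 - 745*√5/12 ≈ 1.0518e+6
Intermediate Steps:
d = 0
O = -⅑ (O = -2/18 = -2*1/18 = -⅑ ≈ -0.11111)
C(V, M) = -√(-⅑ + M)/4
1490*(706 + C(d, 1/4)) = 1490*(706 - √(-1 + 9/4)/12) = 1490*(706 - √5/24) = 1051940 - 745*√5/12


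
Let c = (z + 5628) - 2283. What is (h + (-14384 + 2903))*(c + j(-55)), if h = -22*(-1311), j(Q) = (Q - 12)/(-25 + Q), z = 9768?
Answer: 18213546627/80 ≈ 2.2767e+8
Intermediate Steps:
c = 13113 (c = (9768 + 5628) - 2283 = 15396 - 2283 = 13113)
j(Q) = (-12 + Q)/(-25 + Q)
h = 28842
(h + (-14384 + 2903))*(c + j(-55)) = (28842 + (-14384 + 2903))*(13113 + (-12 - 55)/(-25 - 55)) = (28842 - 11481)*(13113 - 67/(-80)) = 17361*(13113 - 1/80*(-67)) = 17361*(13113 + 67/80) = 17361*(1049107/80) = 18213546627/80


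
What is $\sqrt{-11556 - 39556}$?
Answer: $2 i \sqrt{12778} \approx 226.08 i$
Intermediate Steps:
$\sqrt{-11556 - 39556} = \sqrt{-51112} = 2 i \sqrt{12778}$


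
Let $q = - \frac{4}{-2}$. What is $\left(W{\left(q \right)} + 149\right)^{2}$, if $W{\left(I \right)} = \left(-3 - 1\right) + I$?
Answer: $21609$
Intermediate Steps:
$q = 2$ ($q = \left(-4\right) \left(- \frac{1}{2}\right) = 2$)
$W{\left(I \right)} = -4 + I$
$\left(W{\left(q \right)} + 149\right)^{2} = \left(\left(-4 + 2\right) + 149\right)^{2} = \left(-2 + 149\right)^{2} = 147^{2} = 21609$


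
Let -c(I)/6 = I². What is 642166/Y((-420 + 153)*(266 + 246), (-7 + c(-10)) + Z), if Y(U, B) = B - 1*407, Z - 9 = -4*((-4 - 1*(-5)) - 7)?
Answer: -642166/981 ≈ -654.60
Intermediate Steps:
c(I) = -6*I²
Z = 33 (Z = 9 - 4*((-4 - 1*(-5)) - 7) = 9 - 4*((-4 + 5) - 7) = 9 - 4*(1 - 7) = 9 - 4*(-6) = 9 + 24 = 33)
Y(U, B) = -407 + B (Y(U, B) = B - 407 = -407 + B)
642166/Y((-420 + 153)*(266 + 246), (-7 + c(-10)) + Z) = 642166/(-407 + ((-7 - 6*(-10)²) + 33)) = 642166/(-407 + ((-7 - 6*100) + 33)) = 642166/(-407 + ((-7 - 600) + 33)) = 642166/(-407 + (-607 + 33)) = 642166/(-407 - 574) = 642166/(-981) = 642166*(-1/981) = -642166/981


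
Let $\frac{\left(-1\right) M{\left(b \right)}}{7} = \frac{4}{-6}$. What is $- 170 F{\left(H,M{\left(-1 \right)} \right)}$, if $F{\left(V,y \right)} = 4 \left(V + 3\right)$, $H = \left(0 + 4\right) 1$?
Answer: $-4760$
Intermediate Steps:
$M{\left(b \right)} = \frac{14}{3}$ ($M{\left(b \right)} = - 7 \frac{4}{-6} = - 7 \cdot 4 \left(- \frac{1}{6}\right) = \left(-7\right) \left(- \frac{2}{3}\right) = \frac{14}{3}$)
$H = 4$ ($H = 4 \cdot 1 = 4$)
$F{\left(V,y \right)} = 12 + 4 V$ ($F{\left(V,y \right)} = 4 \left(3 + V\right) = 12 + 4 V$)
$- 170 F{\left(H,M{\left(-1 \right)} \right)} = - 170 \left(12 + 4 \cdot 4\right) = - 170 \left(12 + 16\right) = \left(-170\right) 28 = -4760$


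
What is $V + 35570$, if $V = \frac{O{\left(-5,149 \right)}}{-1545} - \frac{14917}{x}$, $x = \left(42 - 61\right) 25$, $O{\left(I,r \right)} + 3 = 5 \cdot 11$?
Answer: $\frac{5225391163}{146775} \approx 35601.0$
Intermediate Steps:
$O{\left(I,r \right)} = 52$ ($O{\left(I,r \right)} = -3 + 5 \cdot 11 = -3 + 55 = 52$)
$x = -475$ ($x = \left(-19\right) 25 = -475$)
$V = \frac{4604413}{146775}$ ($V = \frac{52}{-1545} - \frac{14917}{-475} = 52 \left(- \frac{1}{1545}\right) - - \frac{14917}{475} = - \frac{52}{1545} + \frac{14917}{475} = \frac{4604413}{146775} \approx 31.371$)
$V + 35570 = \frac{4604413}{146775} + 35570 = \frac{5225391163}{146775}$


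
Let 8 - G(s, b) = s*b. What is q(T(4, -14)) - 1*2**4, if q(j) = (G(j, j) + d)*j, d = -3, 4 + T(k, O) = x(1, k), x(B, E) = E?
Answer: -16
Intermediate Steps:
T(k, O) = -4 + k
G(s, b) = 8 - b*s (G(s, b) = 8 - s*b = 8 - b*s)
q(j) = j*(5 - j**2) (q(j) = ((8 - j*j) - 3)*j = ((8 - j**2) - 3)*j = (5 - j**2)*j = j*(5 - j**2))
q(T(4, -14)) - 1*2**4 = (-4 + 4)*(5 - (-4 + 4)**2) - 1*2**4 = 0*(5 - 1*0**2) - 1*16 = 0*(5 - 1*0) - 16 = 0*(5 + 0) - 16 = 0*5 - 16 = 0 - 16 = -16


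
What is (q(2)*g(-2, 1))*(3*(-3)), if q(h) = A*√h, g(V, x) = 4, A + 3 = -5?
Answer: 288*√2 ≈ 407.29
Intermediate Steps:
A = -8 (A = -3 - 5 = -8)
q(h) = -8*√h
(q(2)*g(-2, 1))*(3*(-3)) = (-8*√2*4)*(3*(-3)) = -32*√2*(-9) = 288*√2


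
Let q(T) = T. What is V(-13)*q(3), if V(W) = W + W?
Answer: -78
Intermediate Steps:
V(W) = 2*W
V(-13)*q(3) = (2*(-13))*3 = -26*3 = -78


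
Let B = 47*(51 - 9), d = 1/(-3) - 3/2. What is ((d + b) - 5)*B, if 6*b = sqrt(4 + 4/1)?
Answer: -13489 + 658*sqrt(2) ≈ -12558.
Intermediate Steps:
d = -11/6 (d = 1*(-1/3) - 3*1/2 = -1/3 - 3/2 = -11/6 ≈ -1.8333)
B = 1974 (B = 47*42 = 1974)
b = sqrt(2)/3 (b = sqrt(4 + 4/1)/6 = sqrt(4 + 4*1)/6 = sqrt(4 + 4)/6 = sqrt(8)/6 = (2*sqrt(2))/6 = sqrt(2)/3 ≈ 0.47140)
((d + b) - 5)*B = ((-11/6 + sqrt(2)/3) - 5)*1974 = (-41/6 + sqrt(2)/3)*1974 = -13489 + 658*sqrt(2)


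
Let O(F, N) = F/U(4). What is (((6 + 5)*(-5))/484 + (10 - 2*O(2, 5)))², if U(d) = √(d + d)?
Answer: 193097/1936 - 435*√2/22 ≈ 71.777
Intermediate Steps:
U(d) = √2*√d (U(d) = √(2*d) = √2*√d)
O(F, N) = F*√2/4 (O(F, N) = F/((√2*√4)) = F/((√2*2)) = F/((2*√2)) = F*(√2/4) = F*√2/4)
(((6 + 5)*(-5))/484 + (10 - 2*O(2, 5)))² = (((6 + 5)*(-5))/484 + (10 - 2*√2/2))² = ((11*(-5))*(1/484) + (10 - √2))² = (-55*1/484 + (10 - √2))² = (-5/44 + (10 - √2))² = (435/44 - √2)²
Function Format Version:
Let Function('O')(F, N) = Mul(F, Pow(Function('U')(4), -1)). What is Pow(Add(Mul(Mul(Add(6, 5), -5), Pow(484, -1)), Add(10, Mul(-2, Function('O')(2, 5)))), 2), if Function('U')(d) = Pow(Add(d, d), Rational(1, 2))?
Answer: Add(Rational(193097, 1936), Mul(Rational(-435, 22), Pow(2, Rational(1, 2)))) ≈ 71.777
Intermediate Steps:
Function('U')(d) = Mul(Pow(2, Rational(1, 2)), Pow(d, Rational(1, 2))) (Function('U')(d) = Pow(Mul(2, d), Rational(1, 2)) = Mul(Pow(2, Rational(1, 2)), Pow(d, Rational(1, 2))))
Function('O')(F, N) = Mul(Rational(1, 4), F, Pow(2, Rational(1, 2))) (Function('O')(F, N) = Mul(F, Pow(Mul(Pow(2, Rational(1, 2)), Pow(4, Rational(1, 2))), -1)) = Mul(F, Pow(Mul(Pow(2, Rational(1, 2)), 2), -1)) = Mul(F, Pow(Mul(2, Pow(2, Rational(1, 2))), -1)) = Mul(F, Mul(Rational(1, 4), Pow(2, Rational(1, 2)))) = Mul(Rational(1, 4), F, Pow(2, Rational(1, 2))))
Pow(Add(Mul(Mul(Add(6, 5), -5), Pow(484, -1)), Add(10, Mul(-2, Function('O')(2, 5)))), 2) = Pow(Add(Mul(Mul(Add(6, 5), -5), Pow(484, -1)), Add(10, Mul(-2, Mul(Rational(1, 4), 2, Pow(2, Rational(1, 2)))))), 2) = Pow(Add(Mul(Mul(11, -5), Rational(1, 484)), Add(10, Mul(-2, Mul(Rational(1, 2), Pow(2, Rational(1, 2)))))), 2) = Pow(Add(Mul(-55, Rational(1, 484)), Add(10, Mul(-1, Pow(2, Rational(1, 2))))), 2) = Pow(Add(Rational(-5, 44), Add(10, Mul(-1, Pow(2, Rational(1, 2))))), 2) = Pow(Add(Rational(435, 44), Mul(-1, Pow(2, Rational(1, 2)))), 2)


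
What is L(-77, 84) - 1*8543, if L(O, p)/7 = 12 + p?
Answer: -7871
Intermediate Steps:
L(O, p) = 84 + 7*p (L(O, p) = 7*(12 + p) = 84 + 7*p)
L(-77, 84) - 1*8543 = (84 + 7*84) - 1*8543 = (84 + 588) - 8543 = 672 - 8543 = -7871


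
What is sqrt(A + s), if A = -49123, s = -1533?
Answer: 4*I*sqrt(3166) ≈ 225.07*I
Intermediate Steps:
sqrt(A + s) = sqrt(-49123 - 1533) = sqrt(-50656) = 4*I*sqrt(3166)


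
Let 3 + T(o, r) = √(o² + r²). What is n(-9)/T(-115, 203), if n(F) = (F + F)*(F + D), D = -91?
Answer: 216/2177 + 72*√54434/2177 ≈ 7.8155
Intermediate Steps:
n(F) = 2*F*(-91 + F) (n(F) = (F + F)*(F - 91) = (2*F)*(-91 + F) = 2*F*(-91 + F))
T(o, r) = -3 + √(o² + r²)
n(-9)/T(-115, 203) = (2*(-9)*(-91 - 9))/(-3 + √((-115)² + 203²)) = (2*(-9)*(-100))/(-3 + √(13225 + 41209)) = 1800/(-3 + √54434)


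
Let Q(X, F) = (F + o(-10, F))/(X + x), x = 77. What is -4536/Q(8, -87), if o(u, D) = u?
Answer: 385560/97 ≈ 3974.8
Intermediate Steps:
Q(X, F) = (-10 + F)/(77 + X) (Q(X, F) = (F - 10)/(X + 77) = (-10 + F)/(77 + X))
-4536/Q(8, -87) = -4536*(77 + 8)/(-10 - 87) = -4536/(-97/85) = -4536*(-85/97) = 385560/97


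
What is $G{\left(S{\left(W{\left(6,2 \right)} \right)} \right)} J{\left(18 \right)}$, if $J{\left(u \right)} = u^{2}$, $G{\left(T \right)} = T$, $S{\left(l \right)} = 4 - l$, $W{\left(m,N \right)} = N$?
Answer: $648$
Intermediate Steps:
$G{\left(S{\left(W{\left(6,2 \right)} \right)} \right)} J{\left(18 \right)} = \left(4 - 2\right) 18^{2} = \left(4 - 2\right) 324 = 2 \cdot 324 = 648$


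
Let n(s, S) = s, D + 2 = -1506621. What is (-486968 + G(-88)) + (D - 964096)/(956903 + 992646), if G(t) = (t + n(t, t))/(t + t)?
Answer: -949368498602/1949549 ≈ -4.8697e+5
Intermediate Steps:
D = -1506623 (D = -2 - 1506621 = -1506623)
G(t) = 1 (G(t) = (t + t)/(t + t) = (2*t)/((2*t)) = (2*t)*(1/(2*t)) = 1)
(-486968 + G(-88)) + (D - 964096)/(956903 + 992646) = (-486968 + 1) + (-1506623 - 964096)/(956903 + 992646) = -486967 - 2470719/1949549 = -949368498602/1949549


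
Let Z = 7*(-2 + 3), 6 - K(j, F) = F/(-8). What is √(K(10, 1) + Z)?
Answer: √210/4 ≈ 3.6228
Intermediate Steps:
K(j, F) = 6 + F/8 (K(j, F) = 6 - F/(-8) = 6 - F*(-1)/8 = 6 - (-1)*F/8 = 6 + F/8)
Z = 7 (Z = 7*1 = 7)
√(K(10, 1) + Z) = √((6 + (⅛)*1) + 7) = √((6 + ⅛) + 7) = √(49/8 + 7) = √(105/8) = √210/4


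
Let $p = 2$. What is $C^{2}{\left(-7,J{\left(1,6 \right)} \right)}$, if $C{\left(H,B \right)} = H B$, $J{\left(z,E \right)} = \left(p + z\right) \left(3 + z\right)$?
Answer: $7056$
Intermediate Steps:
$J{\left(z,E \right)} = \left(2 + z\right) \left(3 + z\right)$
$C{\left(H,B \right)} = B H$
$C^{2}{\left(-7,J{\left(1,6 \right)} \right)} = \left(\left(6 + 1^{2} + 5 \cdot 1\right) \left(-7\right)\right)^{2} = \left(\left(6 + 1 + 5\right) \left(-7\right)\right)^{2} = \left(12 \left(-7\right)\right)^{2} = \left(-84\right)^{2} = 7056$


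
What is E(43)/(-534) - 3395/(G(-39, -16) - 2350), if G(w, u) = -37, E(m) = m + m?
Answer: 114832/91047 ≈ 1.2612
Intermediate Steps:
E(m) = 2*m
E(43)/(-534) - 3395/(G(-39, -16) - 2350) = (2*43)/(-534) - 3395/(-37 - 2350) = 86*(-1/534) - 3395/(-2387) = -43/267 - 3395*(-1/2387) = -43/267 + 485/341 = 114832/91047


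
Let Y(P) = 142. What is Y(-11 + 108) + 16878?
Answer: 17020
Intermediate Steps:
Y(-11 + 108) + 16878 = 142 + 16878 = 17020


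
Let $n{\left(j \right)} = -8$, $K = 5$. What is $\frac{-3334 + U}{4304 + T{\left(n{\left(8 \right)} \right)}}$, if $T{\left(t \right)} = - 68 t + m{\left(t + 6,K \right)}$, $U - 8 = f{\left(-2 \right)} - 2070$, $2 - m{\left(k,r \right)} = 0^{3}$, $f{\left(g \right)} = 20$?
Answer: $- \frac{2688}{2425} \approx -1.1085$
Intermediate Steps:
$m{\left(k,r \right)} = 2$ ($m{\left(k,r \right)} = 2 - 0^{3} = 2 - 0 = 2 + 0 = 2$)
$U = -2042$ ($U = 8 + \left(20 - 2070\right) = 8 - 2050 = -2042$)
$T{\left(t \right)} = 2 - 68 t$ ($T{\left(t \right)} = - 68 t + 2 = 2 - 68 t$)
$\frac{-3334 + U}{4304 + T{\left(n{\left(8 \right)} \right)}} = \frac{-3334 - 2042}{4304 + \left(2 - -544\right)} = - \frac{5376}{4304 + \left(2 + 544\right)} = - \frac{5376}{4304 + 546} = - \frac{5376}{4850} = \left(-5376\right) \frac{1}{4850} = - \frac{2688}{2425}$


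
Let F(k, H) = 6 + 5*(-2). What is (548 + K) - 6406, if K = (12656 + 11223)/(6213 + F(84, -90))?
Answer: -36348443/6209 ≈ -5854.2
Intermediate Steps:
F(k, H) = -4 (F(k, H) = 6 - 10 = -4)
K = 23879/6209 (K = (12656 + 11223)/(6213 - 4) = 23879/6209 ≈ 3.8459)
(548 + K) - 6406 = (548 + 23879/6209) - 6406 = 3426411/6209 - 6406 = -36348443/6209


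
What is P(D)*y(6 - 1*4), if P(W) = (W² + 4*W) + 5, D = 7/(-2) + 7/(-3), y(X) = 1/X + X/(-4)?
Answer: 0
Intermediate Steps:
y(X) = 1/X - X/4 (y(X) = 1/X + X*(-¼) = 1/X - X/4)
D = -35/6 (D = 7*(-½) + 7*(-⅓) = -7/2 - 7/3 = -35/6 ≈ -5.8333)
P(W) = 5 + W² + 4*W
P(D)*y(6 - 1*4) = (5 + (-35/6)² + 4*(-35/6))*(1/(6 - 1*4) - (6 - 1*4)/4) = (5 + 1225/36 - 70/3)*(1/(6 - 4) - (6 - 4)/4) = 565*(1/2 - ¼*2)/36 = 565*(½ - ½)/36 = (565/36)*0 = 0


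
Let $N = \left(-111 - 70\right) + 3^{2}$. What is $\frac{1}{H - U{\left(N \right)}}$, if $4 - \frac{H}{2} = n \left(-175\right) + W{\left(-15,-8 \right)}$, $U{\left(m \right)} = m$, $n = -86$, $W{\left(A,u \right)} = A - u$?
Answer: $- \frac{1}{29906} \approx -3.3438 \cdot 10^{-5}$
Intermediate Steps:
$N = -172$ ($N = \left(-111 - 70\right) + 9 = -181 + 9 = -172$)
$H = -30078$ ($H = 8 - 2 \left(\left(-86\right) \left(-175\right) - 7\right) = 8 - 2 \left(15050 + \left(-15 + 8\right)\right) = 8 - 2 \left(15050 - 7\right) = 8 - 30086 = -30078$)
$\frac{1}{H - U{\left(N \right)}} = \frac{1}{-30078 - -172} = \frac{1}{-30078 + 172} = \frac{1}{-29906} = - \frac{1}{29906}$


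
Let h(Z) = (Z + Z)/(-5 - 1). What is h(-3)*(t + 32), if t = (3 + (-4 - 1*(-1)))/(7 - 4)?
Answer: 32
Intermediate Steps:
t = 0 (t = (3 + (-4 + 1))/3 = (3 - 3)*(⅓) = 0*(⅓) = 0)
h(Z) = -Z/3 (h(Z) = (2*Z)/(-6) = (2*Z)*(-⅙) = -Z/3)
h(-3)*(t + 32) = (-⅓*(-3))*(0 + 32) = 1*32 = 32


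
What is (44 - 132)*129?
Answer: -11352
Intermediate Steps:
(44 - 132)*129 = -88*129 = -11352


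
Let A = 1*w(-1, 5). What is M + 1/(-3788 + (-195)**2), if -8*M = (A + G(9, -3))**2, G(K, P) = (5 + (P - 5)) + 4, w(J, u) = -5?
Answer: -68473/34237 ≈ -2.0000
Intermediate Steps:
G(K, P) = 4 + P (G(K, P) = (5 + (-5 + P)) + 4 = P + 4 = 4 + P)
A = -5 (A = 1*(-5) = -5)
M = -2 (M = -(-5 + (4 - 3))**2/8 = -(-5 + 1)**2/8 = -1/8*(-4)**2 = -1/8*16 = -2)
M + 1/(-3788 + (-195)**2) = -2 + 1/(-3788 + (-195)**2) = -2 + 1/(-3788 + 38025) = -2 + 1/34237 = -68473/34237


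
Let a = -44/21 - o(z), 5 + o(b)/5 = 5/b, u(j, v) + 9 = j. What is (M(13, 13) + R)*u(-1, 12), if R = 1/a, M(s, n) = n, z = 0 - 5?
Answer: -38195/293 ≈ -130.36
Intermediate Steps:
z = -5
u(j, v) = -9 + j
o(b) = -25 + 25/b (o(b) = -25 + 5*(5/b) = -25 + 25/b)
a = 586/21 (a = -44/21 - (-25 + 25/(-5)) = -44*1/21 - (-25 + 25*(-⅕)) = -44/21 - (-25 - 5) = -44/21 - 1*(-30) = -44/21 + 30 = 586/21 ≈ 27.905)
R = 21/586 (R = 1/(586/21) = 21/586 ≈ 0.035836)
(M(13, 13) + R)*u(-1, 12) = (13 + 21/586)*(-9 - 1) = (7639/586)*(-10) = -38195/293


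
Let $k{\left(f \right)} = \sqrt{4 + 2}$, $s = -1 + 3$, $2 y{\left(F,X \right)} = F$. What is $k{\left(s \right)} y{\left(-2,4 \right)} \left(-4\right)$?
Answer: $4 \sqrt{6} \approx 9.798$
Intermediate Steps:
$y{\left(F,X \right)} = \frac{F}{2}$
$s = 2$
$k{\left(f \right)} = \sqrt{6}$
$k{\left(s \right)} y{\left(-2,4 \right)} \left(-4\right) = \sqrt{6} \cdot \frac{1}{2} \left(-2\right) \left(-4\right) = \sqrt{6} \left(-1\right) \left(-4\right) = - \sqrt{6} \left(-4\right) = 4 \sqrt{6}$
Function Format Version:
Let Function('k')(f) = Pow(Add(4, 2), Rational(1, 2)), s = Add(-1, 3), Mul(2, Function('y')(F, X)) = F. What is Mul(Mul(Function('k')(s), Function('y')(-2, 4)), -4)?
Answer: Mul(4, Pow(6, Rational(1, 2))) ≈ 9.7980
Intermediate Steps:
Function('y')(F, X) = Mul(Rational(1, 2), F)
s = 2
Function('k')(f) = Pow(6, Rational(1, 2))
Mul(Mul(Function('k')(s), Function('y')(-2, 4)), -4) = Mul(Mul(Pow(6, Rational(1, 2)), Mul(Rational(1, 2), -2)), -4) = Mul(Mul(Pow(6, Rational(1, 2)), -1), -4) = Mul(Mul(-1, Pow(6, Rational(1, 2))), -4) = Mul(4, Pow(6, Rational(1, 2)))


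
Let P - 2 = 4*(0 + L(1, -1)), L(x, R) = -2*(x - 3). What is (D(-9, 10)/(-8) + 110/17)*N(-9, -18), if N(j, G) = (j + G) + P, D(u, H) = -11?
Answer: -9603/136 ≈ -70.610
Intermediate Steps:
L(x, R) = 6 - 2*x (L(x, R) = -2*(-3 + x) = 6 - 2*x)
P = 18 (P = 2 + 4*(0 + (6 - 2*1)) = 2 + 4*(0 + (6 - 2)) = 2 + 4*(0 + 4) = 2 + 4*4 = 2 + 16 = 18)
N(j, G) = 18 + G + j (N(j, G) = (j + G) + 18 = (G + j) + 18 = 18 + G + j)
(D(-9, 10)/(-8) + 110/17)*N(-9, -18) = (-11/(-8) + 110/17)*(18 - 18 - 9) = (-11*(-⅛) + 110*(1/17))*(-9) = (11/8 + 110/17)*(-9) = (1067/136)*(-9) = -9603/136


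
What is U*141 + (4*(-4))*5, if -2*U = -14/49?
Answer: -419/7 ≈ -59.857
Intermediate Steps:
U = ⅐ (U = -(-7)/49 = -½*(-2/7) = ⅐ ≈ 0.14286)
U*141 + (4*(-4))*5 = (⅐)*141 + (4*(-4))*5 = 141/7 - 16*5 = 141/7 - 80 = -419/7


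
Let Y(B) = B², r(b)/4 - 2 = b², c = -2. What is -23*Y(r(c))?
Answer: -13248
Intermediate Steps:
r(b) = 8 + 4*b²
-23*Y(r(c)) = -23*(8 + 4*(-2)²)² = -23*(8 + 4*4)² = -23*(8 + 16)² = -23*24² = -23*576 = -13248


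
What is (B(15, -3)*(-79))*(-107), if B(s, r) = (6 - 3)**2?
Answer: 76077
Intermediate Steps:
B(s, r) = 9 (B(s, r) = 3**2 = 9)
(B(15, -3)*(-79))*(-107) = (9*(-79))*(-107) = -711*(-107) = 76077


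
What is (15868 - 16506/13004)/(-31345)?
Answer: -103165483/203805190 ≈ -0.50620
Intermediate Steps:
(15868 - 16506/13004)/(-31345) = (15868 - 16506/13004)*(-1/31345) = (15868 - 1*8253/6502)*(-1/31345) = (15868 - 8253/6502)*(-1/31345) = (103165483/6502)*(-1/31345) = -103165483/203805190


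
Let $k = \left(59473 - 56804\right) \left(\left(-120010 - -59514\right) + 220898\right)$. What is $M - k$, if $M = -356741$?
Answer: $-428469679$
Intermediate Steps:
$k = 428112938$ ($k = 2669 \left(\left(-120010 + 59514\right) + 220898\right) = 2669 \left(-60496 + 220898\right) = 2669 \cdot 160402 = 428112938$)
$M - k = -356741 - 428112938 = -428469679$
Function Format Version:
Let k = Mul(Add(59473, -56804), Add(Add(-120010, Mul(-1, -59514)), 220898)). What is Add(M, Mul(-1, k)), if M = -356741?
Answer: -428469679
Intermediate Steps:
k = 428112938 (k = Mul(2669, Add(Add(-120010, 59514), 220898)) = Mul(2669, Add(-60496, 220898)) = Mul(2669, 160402) = 428112938)
Add(M, Mul(-1, k)) = Add(-356741, Mul(-1, 428112938)) = Add(-356741, -428112938) = -428469679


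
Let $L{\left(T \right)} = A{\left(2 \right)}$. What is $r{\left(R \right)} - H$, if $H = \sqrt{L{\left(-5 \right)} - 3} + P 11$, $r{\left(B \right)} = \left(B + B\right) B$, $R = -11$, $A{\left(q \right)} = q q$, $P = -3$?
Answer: $274$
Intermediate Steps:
$A{\left(q \right)} = q^{2}$
$L{\left(T \right)} = 4$ ($L{\left(T \right)} = 2^{2} = 4$)
$r{\left(B \right)} = 2 B^{2}$ ($r{\left(B \right)} = 2 B B = 2 B^{2}$)
$H = -32$ ($H = \sqrt{4 - 3} - 33 = \sqrt{1} - 33 = 1 - 33 = -32$)
$r{\left(R \right)} - H = 2 \left(-11\right)^{2} - -32 = 2 \cdot 121 + 32 = 242 + 32 = 274$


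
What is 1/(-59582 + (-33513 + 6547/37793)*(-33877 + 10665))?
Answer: 5399/4199558985574 ≈ 1.2856e-9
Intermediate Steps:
1/(-59582 + (-33513 + 6547/37793)*(-33877 + 10665)) = 1/(-59582 + (-33513 + 6547*(1/37793))*(-23212)) = 1/(-59582 + (-33513 + 6547/37793)*(-23212)) = 1/(-59582 - 1266550262/37793*(-23212)) = 1/(-59582 + 4199880668792/5399) = 1/(4199558985574/5399) = 5399/4199558985574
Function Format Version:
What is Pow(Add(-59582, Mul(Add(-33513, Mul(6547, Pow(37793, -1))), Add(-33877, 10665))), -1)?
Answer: Rational(5399, 4199558985574) ≈ 1.2856e-9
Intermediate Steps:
Pow(Add(-59582, Mul(Add(-33513, Mul(6547, Pow(37793, -1))), Add(-33877, 10665))), -1) = Pow(Add(-59582, Mul(Add(-33513, Mul(6547, Rational(1, 37793))), -23212)), -1) = Pow(Add(-59582, Mul(Add(-33513, Rational(6547, 37793)), -23212)), -1) = Pow(Add(-59582, Mul(Rational(-1266550262, 37793), -23212)), -1) = Pow(Add(-59582, Rational(4199880668792, 5399)), -1) = Pow(Rational(4199558985574, 5399), -1) = Rational(5399, 4199558985574)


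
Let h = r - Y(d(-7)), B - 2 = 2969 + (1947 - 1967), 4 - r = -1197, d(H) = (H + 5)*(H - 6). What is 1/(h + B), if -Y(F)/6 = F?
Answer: 1/4308 ≈ 0.00023213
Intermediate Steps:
d(H) = (-6 + H)*(5 + H) (d(H) = (5 + H)*(-6 + H) = (-6 + H)*(5 + H))
Y(F) = -6*F
r = 1201 (r = 4 - 1*(-1197) = 4 + 1197 = 1201)
B = 2951 (B = 2 + (2969 + (1947 - 1967)) = 2 + (2969 - 20) = 2 + 2949 = 2951)
h = 1357 (h = 1201 - (-6)*(-30 + (-7)² - 1*(-7)) = 1201 - (-6)*(-30 + 49 + 7) = 1201 - (-6)*26 = 1201 - 1*(-156) = 1201 + 156 = 1357)
1/(h + B) = 1/(1357 + 2951) = 1/4308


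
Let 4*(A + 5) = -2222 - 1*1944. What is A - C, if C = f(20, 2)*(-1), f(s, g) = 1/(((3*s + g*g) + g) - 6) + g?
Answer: -62669/60 ≈ -1044.5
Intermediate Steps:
f(s, g) = g + 1/(-6 + g + g² + 3*s) (f(s, g) = 1/(((3*s + g²) + g) - 6) + g = 1/(((g² + 3*s) + g) - 6) + g = 1/((g + g² + 3*s) - 6) + g = 1/(-6 + g + g² + 3*s) + g = g + 1/(-6 + g + g² + 3*s))
C = -121/60 (C = ((1 + 2² + 2³ - 6*2 + 3*2*20)/(-6 + 2 + 2² + 3*20))*(-1) = ((1 + 4 + 8 - 12 + 120)/(-6 + 2 + 4 + 60))*(-1) = (121/60)*(-1) = -121/60 ≈ -2.0167)
A = -2093/2 (A = -5 + (-2222 - 1*1944)/4 = -5 + (-2222 - 1944)/4 = -5 + (¼)*(-4166) = -5 - 2083/2 = -2093/2 ≈ -1046.5)
A - C = -2093/2 - 1*(-121/60) = -2093/2 + 121/60 = -62669/60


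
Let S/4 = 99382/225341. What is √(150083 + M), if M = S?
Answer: √7621089142508371/225341 ≈ 387.41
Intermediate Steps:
S = 397528/225341 (S = 4*(99382/225341) = 397528/225341 ≈ 1.7641)
M = 397528/225341 ≈ 1.7641
√(150083 + M) = √(150083 + 397528/225341) = √(33820250831/225341) = √7621089142508371/225341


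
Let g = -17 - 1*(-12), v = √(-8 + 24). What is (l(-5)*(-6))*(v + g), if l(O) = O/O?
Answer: 6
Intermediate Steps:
l(O) = 1
v = 4 (v = √16 = 4)
g = -5 (g = -17 + 12 = -5)
(l(-5)*(-6))*(v + g) = (1*(-6))*(4 - 5) = -6*(-1) = 6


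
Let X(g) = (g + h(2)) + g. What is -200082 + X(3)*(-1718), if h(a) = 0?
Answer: -210390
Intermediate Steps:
X(g) = 2*g (X(g) = (g + 0) + g = g + g = 2*g)
-200082 + X(3)*(-1718) = -200082 + (2*3)*(-1718) = -200082 + 6*(-1718) = -200082 - 10308 = -210390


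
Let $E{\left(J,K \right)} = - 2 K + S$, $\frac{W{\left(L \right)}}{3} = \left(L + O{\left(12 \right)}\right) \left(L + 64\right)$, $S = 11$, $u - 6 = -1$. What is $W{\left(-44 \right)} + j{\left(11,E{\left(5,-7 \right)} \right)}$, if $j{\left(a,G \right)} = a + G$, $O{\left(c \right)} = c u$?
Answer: $996$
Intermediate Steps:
$u = 5$ ($u = 6 - 1 = 5$)
$O{\left(c \right)} = 5 c$ ($O{\left(c \right)} = c 5 = 5 c$)
$W{\left(L \right)} = 3 \left(60 + L\right) \left(64 + L\right)$ ($W{\left(L \right)} = 3 \left(L + 5 \cdot 12\right) \left(L + 64\right) = 3 \left(L + 60\right) \left(64 + L\right) = 3 \left(60 + L\right) \left(64 + L\right)$)
$E{\left(J,K \right)} = 11 - 2 K$ ($E{\left(J,K \right)} = - 2 K + 11 = 11 - 2 K$)
$j{\left(a,G \right)} = G + a$
$W{\left(-44 \right)} + j{\left(11,E{\left(5,-7 \right)} \right)} = \left(11520 + 3 \left(-44\right)^{2} + 372 \left(-44\right)\right) + \left(\left(11 - -14\right) + 11\right) = \left(11520 + 3 \cdot 1936 - 16368\right) + \left(\left(11 + 14\right) + 11\right) = \left(11520 + 5808 - 16368\right) + \left(25 + 11\right) = 960 + 36 = 996$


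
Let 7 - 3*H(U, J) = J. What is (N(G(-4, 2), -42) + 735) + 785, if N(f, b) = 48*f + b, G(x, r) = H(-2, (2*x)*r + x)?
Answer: 1910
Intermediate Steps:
H(U, J) = 7/3 - J/3
G(x, r) = 7/3 - x/3 - 2*r*x/3 (G(x, r) = 7/3 - ((2*x)*r + x)/3 = 7/3 - (2*r*x + x)/3 = 7/3 - (x + 2*r*x)/3 = 7/3 + (-x/3 - 2*r*x/3) = 7/3 - x/3 - 2*r*x/3)
N(f, b) = b + 48*f
(N(G(-4, 2), -42) + 735) + 785 = ((-42 + 48*(7/3 - 1/3*(-4)*(1 + 2*2))) + 735) + 785 = ((-42 + 48*(7/3 - 1/3*(-4)*(1 + 4))) + 735) + 785 = ((-42 + 48*(7/3 - 1/3*(-4)*5)) + 735) + 785 = ((-42 + 48*(7/3 + 20/3)) + 735) + 785 = ((-42 + 48*9) + 735) + 785 = ((-42 + 432) + 735) + 785 = (390 + 735) + 785 = 1125 + 785 = 1910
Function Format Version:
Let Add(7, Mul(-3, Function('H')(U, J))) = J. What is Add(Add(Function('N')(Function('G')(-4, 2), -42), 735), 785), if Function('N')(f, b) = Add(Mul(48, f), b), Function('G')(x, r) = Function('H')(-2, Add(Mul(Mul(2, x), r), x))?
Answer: 1910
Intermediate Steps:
Function('H')(U, J) = Add(Rational(7, 3), Mul(Rational(-1, 3), J))
Function('G')(x, r) = Add(Rational(7, 3), Mul(Rational(-1, 3), x), Mul(Rational(-2, 3), r, x)) (Function('G')(x, r) = Add(Rational(7, 3), Mul(Rational(-1, 3), Add(Mul(Mul(2, x), r), x))) = Add(Rational(7, 3), Mul(Rational(-1, 3), Add(Mul(2, r, x), x))) = Add(Rational(7, 3), Mul(Rational(-1, 3), Add(x, Mul(2, r, x)))) = Add(Rational(7, 3), Add(Mul(Rational(-1, 3), x), Mul(Rational(-2, 3), r, x))) = Add(Rational(7, 3), Mul(Rational(-1, 3), x), Mul(Rational(-2, 3), r, x)))
Function('N')(f, b) = Add(b, Mul(48, f))
Add(Add(Function('N')(Function('G')(-4, 2), -42), 735), 785) = Add(Add(Add(-42, Mul(48, Add(Rational(7, 3), Mul(Rational(-1, 3), -4, Add(1, Mul(2, 2)))))), 735), 785) = Add(Add(Add(-42, Mul(48, Add(Rational(7, 3), Mul(Rational(-1, 3), -4, Add(1, 4))))), 735), 785) = Add(Add(Add(-42, Mul(48, Add(Rational(7, 3), Mul(Rational(-1, 3), -4, 5)))), 735), 785) = Add(Add(Add(-42, Mul(48, Add(Rational(7, 3), Rational(20, 3)))), 735), 785) = Add(Add(Add(-42, Mul(48, 9)), 735), 785) = Add(Add(Add(-42, 432), 735), 785) = Add(Add(390, 735), 785) = Add(1125, 785) = 1910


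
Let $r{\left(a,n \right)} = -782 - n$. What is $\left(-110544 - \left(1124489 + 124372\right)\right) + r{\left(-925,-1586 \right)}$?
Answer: $-1358601$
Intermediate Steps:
$\left(-110544 - \left(1124489 + 124372\right)\right) + r{\left(-925,-1586 \right)} = \left(-110544 - \left(1124489 + 124372\right)\right) - -804 = \left(-110544 - 1248861\right) + \left(-782 + 1586\right) = \left(-110544 - 1248861\right) + 804 = -1359405 + 804 = -1358601$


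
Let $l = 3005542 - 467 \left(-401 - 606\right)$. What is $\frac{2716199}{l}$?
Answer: $\frac{2716199}{3475811} \approx 0.78146$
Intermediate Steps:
$l = 3475811$ ($l = 3005542 - 467 \left(-1007\right) = 3005542 - -470269 = 3005542 + 470269 = 3475811$)
$\frac{2716199}{l} = \frac{2716199}{3475811}$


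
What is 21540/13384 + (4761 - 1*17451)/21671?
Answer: 74237595/72511166 ≈ 1.0238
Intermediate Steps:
21540/13384 + (4761 - 1*17451)/21671 = 21540*(1/13384) + (4761 - 17451)*(1/21671) = 5385/3346 - 12690*1/21671 = 5385/3346 - 12690/21671 = 74237595/72511166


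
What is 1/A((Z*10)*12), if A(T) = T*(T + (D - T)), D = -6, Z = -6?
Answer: 1/4320 ≈ 0.00023148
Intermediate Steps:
A(T) = -6*T (A(T) = T*(T + (-6 - T)) = T*(-6) = -6*T)
1/A((Z*10)*12) = 1/(-6*(-6*10)*12) = 1/(-(-360)*12) = 1/(-6*(-720)) = 1/4320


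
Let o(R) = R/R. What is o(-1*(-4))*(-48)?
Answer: -48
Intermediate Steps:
o(R) = 1
o(-1*(-4))*(-48) = 1*(-48) = -48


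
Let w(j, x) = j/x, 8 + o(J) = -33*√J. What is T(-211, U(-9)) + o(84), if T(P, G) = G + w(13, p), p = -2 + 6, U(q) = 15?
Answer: 41/4 - 66*√21 ≈ -292.20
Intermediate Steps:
o(J) = -8 - 33*√J
p = 4
T(P, G) = 13/4 + G (T(P, G) = G + 13/4 = 13/4 + G)
T(-211, U(-9)) + o(84) = (13/4 + 15) + (-8 - 66*√21) = 73/4 + (-8 - 66*√21) = 41/4 - 66*√21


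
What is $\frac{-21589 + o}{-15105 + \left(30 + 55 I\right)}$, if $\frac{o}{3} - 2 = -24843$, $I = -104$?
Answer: $\frac{96112}{20795} \approx 4.6219$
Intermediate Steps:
$o = -74523$ ($o = 6 + 3 \left(-24843\right) = 6 - 74529 = -74523$)
$\frac{-21589 + o}{-15105 + \left(30 + 55 I\right)} = \frac{-21589 - 74523}{-15105 + \left(30 + 55 \left(-104\right)\right)} = - \frac{96112}{-15105 + \left(30 - 5720\right)} = - \frac{96112}{-15105 - 5690} = - \frac{96112}{-20795} = \left(-96112\right) \left(- \frac{1}{20795}\right) = \frac{96112}{20795}$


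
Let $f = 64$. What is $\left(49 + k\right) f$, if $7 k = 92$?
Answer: $\frac{27840}{7} \approx 3977.1$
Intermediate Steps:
$k = \frac{92}{7}$ ($k = \frac{1}{7} \cdot 92 = \frac{92}{7} \approx 13.143$)
$\left(49 + k\right) f = \left(49 + \frac{92}{7}\right) 64 = \frac{435}{7} \cdot 64 = \frac{27840}{7}$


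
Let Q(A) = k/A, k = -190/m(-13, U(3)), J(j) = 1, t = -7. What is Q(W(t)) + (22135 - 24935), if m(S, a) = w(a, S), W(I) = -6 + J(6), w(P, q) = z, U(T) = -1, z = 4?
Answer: -5581/2 ≈ -2790.5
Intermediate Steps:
w(P, q) = 4
W(I) = -5 (W(I) = -6 + 1 = -5)
m(S, a) = 4
k = -95/2 (k = -190/4 = -190*1/4 = -95/2 ≈ -47.500)
Q(A) = -95/(2*A)
Q(W(t)) + (22135 - 24935) = -95/2/(-5) + (22135 - 24935) = -95/2*(-1/5) - 2800 = 19/2 - 2800 = -5581/2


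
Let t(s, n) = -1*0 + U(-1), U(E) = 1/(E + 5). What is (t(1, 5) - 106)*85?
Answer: -35955/4 ≈ -8988.8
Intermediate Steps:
U(E) = 1/(5 + E)
t(s, n) = 1/4 (t(s, n) = -1*0 + 1/(5 - 1) = 0 + 1/4 = 1/4)
(t(1, 5) - 106)*85 = (1/4 - 106)*85 = -423/4*85 = -35955/4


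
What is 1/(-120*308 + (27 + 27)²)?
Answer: -1/34044 ≈ -2.9374e-5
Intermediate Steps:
1/(-120*308 + (27 + 27)²) = 1/(-36960 + 54²) = 1/(-36960 + 2916) = 1/(-34044) = -1/34044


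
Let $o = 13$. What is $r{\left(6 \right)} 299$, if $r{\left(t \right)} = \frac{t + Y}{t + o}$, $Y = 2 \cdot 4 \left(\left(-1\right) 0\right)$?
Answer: $\frac{1794}{19} \approx 94.421$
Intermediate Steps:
$Y = 0$ ($Y = 8 \cdot 0 = 0$)
$r{\left(t \right)} = \frac{t}{13 + t}$ ($r{\left(t \right)} = \frac{t + 0}{t + 13} = \frac{t}{13 + t}$)
$r{\left(6 \right)} 299 = \frac{6}{13 + 6} \cdot 299 = \frac{6}{19} \cdot 299 = \frac{1794}{19}$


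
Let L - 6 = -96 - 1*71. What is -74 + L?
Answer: -235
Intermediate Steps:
L = -161 (L = 6 + (-96 - 1*71) = 6 + (-96 - 71) = 6 - 167 = -161)
-74 + L = -74 - 161 = -235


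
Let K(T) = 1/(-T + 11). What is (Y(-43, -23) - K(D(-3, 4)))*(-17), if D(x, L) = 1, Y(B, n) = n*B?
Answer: -168113/10 ≈ -16811.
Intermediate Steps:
Y(B, n) = B*n
K(T) = 1/(11 - T)
(Y(-43, -23) - K(D(-3, 4)))*(-17) = (-43*(-23) - (-1)/(-11 + 1))*(-17) = (989 - (-1)/(-10))*(-17) = (989 - (-1)*(-1)/10)*(-17) = (989 - 1*1/10)*(-17) = (989 - 1/10)*(-17) = (9889/10)*(-17) = -168113/10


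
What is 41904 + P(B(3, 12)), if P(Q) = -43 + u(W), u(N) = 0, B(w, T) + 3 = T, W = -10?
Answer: 41861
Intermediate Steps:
B(w, T) = -3 + T
P(Q) = -43 (P(Q) = -43 + 0 = -43)
41904 + P(B(3, 12)) = 41904 - 43 = 41861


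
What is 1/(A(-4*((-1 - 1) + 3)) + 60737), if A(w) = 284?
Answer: 1/61021 ≈ 1.6388e-5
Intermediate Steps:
1/(A(-4*((-1 - 1) + 3)) + 60737) = 1/(284 + 60737) = 1/61021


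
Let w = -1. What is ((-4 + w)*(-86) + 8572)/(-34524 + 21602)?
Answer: -643/923 ≈ -0.69664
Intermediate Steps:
((-4 + w)*(-86) + 8572)/(-34524 + 21602) = ((-4 - 1)*(-86) + 8572)/(-34524 + 21602) = (-5*(-86) + 8572)/(-12922) = (430 + 8572)*(-1/12922) = 9002*(-1/12922) = -643/923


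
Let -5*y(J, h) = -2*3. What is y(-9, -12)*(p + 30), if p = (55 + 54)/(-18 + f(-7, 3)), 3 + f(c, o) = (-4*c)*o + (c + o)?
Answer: 11274/295 ≈ 38.217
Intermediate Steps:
f(c, o) = -3 + c + o - 4*c*o (f(c, o) = -3 + ((-4*c)*o + (c + o)) = -3 + (-4*c*o + (c + o)) = -3 + (c + o - 4*c*o) = -3 + c + o - 4*c*o)
y(J, h) = 6/5 (y(J, h) = -(-2)*3/5 = -1/5*(-6) = 6/5)
p = 109/59 (p = (55 + 54)/(-18 + (-3 - 7 + 3 - 4*(-7)*3)) = 109/(-18 + (-3 - 7 + 3 + 84)) = 109/(-18 + 77) = 109/59 ≈ 1.8475)
y(-9, -12)*(p + 30) = 6*(109/59 + 30)/5 = (6/5)*(1879/59) = 11274/295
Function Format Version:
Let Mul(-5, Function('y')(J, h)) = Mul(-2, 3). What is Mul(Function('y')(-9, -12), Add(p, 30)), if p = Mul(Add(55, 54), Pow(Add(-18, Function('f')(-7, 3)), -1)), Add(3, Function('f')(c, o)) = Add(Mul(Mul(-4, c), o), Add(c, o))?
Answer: Rational(11274, 295) ≈ 38.217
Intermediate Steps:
Function('f')(c, o) = Add(-3, c, o, Mul(-4, c, o)) (Function('f')(c, o) = Add(-3, Add(Mul(Mul(-4, c), o), Add(c, o))) = Add(-3, Add(Mul(-4, c, o), Add(c, o))) = Add(-3, Add(c, o, Mul(-4, c, o))) = Add(-3, c, o, Mul(-4, c, o)))
Function('y')(J, h) = Rational(6, 5) (Function('y')(J, h) = Mul(Rational(-1, 5), Mul(-2, 3)) = Mul(Rational(-1, 5), -6) = Rational(6, 5))
p = Rational(109, 59) (p = Mul(Add(55, 54), Pow(Add(-18, Add(-3, -7, 3, Mul(-4, -7, 3))), -1)) = Mul(109, Pow(Add(-18, Add(-3, -7, 3, 84)), -1)) = Mul(109, Pow(Add(-18, 77), -1)) = Mul(109, Pow(59, -1)) = Mul(109, Rational(1, 59)) = Rational(109, 59) ≈ 1.8475)
Mul(Function('y')(-9, -12), Add(p, 30)) = Mul(Rational(6, 5), Add(Rational(109, 59), 30)) = Mul(Rational(6, 5), Rational(1879, 59)) = Rational(11274, 295)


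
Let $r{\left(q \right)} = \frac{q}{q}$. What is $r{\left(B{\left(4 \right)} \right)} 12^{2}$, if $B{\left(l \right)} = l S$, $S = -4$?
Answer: $144$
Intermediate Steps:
$B{\left(l \right)} = - 4 l$ ($B{\left(l \right)} = l \left(-4\right) = - 4 l$)
$r{\left(q \right)} = 1$
$r{\left(B{\left(4 \right)} \right)} 12^{2} = 1 \cdot 12^{2} = 1 \cdot 144 = 144$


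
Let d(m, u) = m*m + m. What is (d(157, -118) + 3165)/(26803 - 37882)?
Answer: -27971/11079 ≈ -2.5247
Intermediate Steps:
d(m, u) = m + m² (d(m, u) = m² + m = m + m²)
(d(157, -118) + 3165)/(26803 - 37882) = (157*(1 + 157) + 3165)/(26803 - 37882) = (157*158 + 3165)/(-11079) = (24806 + 3165)*(-1/11079) = 27971*(-1/11079) = -27971/11079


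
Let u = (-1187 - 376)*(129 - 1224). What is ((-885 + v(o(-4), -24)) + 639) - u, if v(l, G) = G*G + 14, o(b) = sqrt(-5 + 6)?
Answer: -1711141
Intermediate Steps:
o(b) = 1 (o(b) = sqrt(1) = 1)
u = 1711485 (u = -1563*(-1095) = 1711485)
v(l, G) = 14 + G**2 (v(l, G) = G**2 + 14 = 14 + G**2)
((-885 + v(o(-4), -24)) + 639) - u = ((-885 + (14 + (-24)**2)) + 639) - 1*1711485 = ((-885 + (14 + 576)) + 639) - 1711485 = ((-885 + 590) + 639) - 1711485 = (-295 + 639) - 1711485 = 344 - 1711485 = -1711141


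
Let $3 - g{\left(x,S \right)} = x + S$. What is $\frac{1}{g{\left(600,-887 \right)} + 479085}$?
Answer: $\frac{1}{479375} \approx 2.086 \cdot 10^{-6}$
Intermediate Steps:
$g{\left(x,S \right)} = 3 - S - x$ ($g{\left(x,S \right)} = 3 - \left(x + S\right) = 3 - \left(S + x\right) = 3 - S - x$)
$\frac{1}{g{\left(600,-887 \right)} + 479085} = \frac{1}{\left(3 - -887 - 600\right) + 479085} = \frac{1}{\left(3 + 887 - 600\right) + 479085} = \frac{1}{290 + 479085} = \frac{1}{479375}$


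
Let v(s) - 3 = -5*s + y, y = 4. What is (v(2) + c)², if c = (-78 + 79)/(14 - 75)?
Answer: 33856/3721 ≈ 9.0986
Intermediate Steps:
c = -1/61 (c = 1/(-61) = 1*(-1/61) = -1/61 ≈ -0.016393)
v(s) = 7 - 5*s (v(s) = 3 + (-5*s + 4) = 3 + (4 - 5*s) = 7 - 5*s)
(v(2) + c)² = ((7 - 5*2) - 1/61)² = ((7 - 10) - 1/61)² = (-3 - 1/61)² = (-184/61)² = 33856/3721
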